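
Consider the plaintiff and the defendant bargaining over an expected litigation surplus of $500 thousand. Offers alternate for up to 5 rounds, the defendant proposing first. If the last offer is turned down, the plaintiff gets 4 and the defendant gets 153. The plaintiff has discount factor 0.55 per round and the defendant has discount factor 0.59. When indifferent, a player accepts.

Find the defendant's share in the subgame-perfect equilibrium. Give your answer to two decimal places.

350.24

Round 5 (the defendant proposes): the plaintiff gets 4 if talks fail, so the defendant offers 4 and keeps 496.
Round 4 (the plaintiff proposes): the defendant can get 496 next round, worth 0.59 × 496 = 292.64 now. The plaintiff offers 292.64 and keeps 500 − 292.64 = 207.36.
Round 3 (the defendant proposes): the plaintiff can get 207.36 next round, worth 0.55 × 207.36 = 114.048 now; the defendant offers that and keeps 385.952.
Round 2 (the plaintiff proposes): the defendant can get 385.952 next round, worth 0.59 × 385.952 = 227.71168 now; the plaintiff offers that and keeps 272.28832.
Round 1 (the defendant proposes): the plaintiff can get 272.28832 next round, worth 0.55 × 272.28832 = 149.758576 now, so the defendant offers 149.758576, keeping 350.241424.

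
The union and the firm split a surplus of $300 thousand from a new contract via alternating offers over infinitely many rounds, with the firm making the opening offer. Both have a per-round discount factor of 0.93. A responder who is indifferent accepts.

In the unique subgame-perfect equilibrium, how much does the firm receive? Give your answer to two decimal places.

155.44

In a stationary SPE each proposer offers the other exactly their discounted continuation value.
If the firm keeps x when proposing and the union keeps y when proposing, then x = 300 − 0.93y and y = 300 − 0.93x.
Solving: x = 300(1 − 0.93) / (1 − 0.93·0.93) = 21 / 0.1351 ≈ 155.4404.
The union gets 300 − 155.4404 ≈ 144.5596.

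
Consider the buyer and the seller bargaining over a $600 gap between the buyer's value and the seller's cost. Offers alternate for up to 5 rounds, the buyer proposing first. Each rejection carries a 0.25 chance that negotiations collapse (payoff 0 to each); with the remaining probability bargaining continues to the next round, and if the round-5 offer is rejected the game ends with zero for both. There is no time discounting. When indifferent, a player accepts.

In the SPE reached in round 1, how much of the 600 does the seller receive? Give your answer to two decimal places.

175.78

Round 5 (the buyer proposes): rejection yields 0 for the seller; the buyer offers 0 and keeps 600.
Round 4 (the seller proposes): rejecting gives the buyer an expected 0.75 × 600 = 450. The seller offers 450 and keeps 600 − 450 = 150.
Round 3 (the buyer proposes): rejecting gives the seller an expected 0.75 × 150 = 112.5; the buyer offers that and keeps 487.5.
Round 2 (the seller proposes): rejecting gives the buyer an expected 0.75 × 487.5 = 365.625, so the seller offers 365.625, keeping 234.375.
Round 1 (the buyer proposes): rejecting gives the seller an expected 0.75 × 234.375 = 175.78125, so the buyer offers 175.78125, keeping 424.21875.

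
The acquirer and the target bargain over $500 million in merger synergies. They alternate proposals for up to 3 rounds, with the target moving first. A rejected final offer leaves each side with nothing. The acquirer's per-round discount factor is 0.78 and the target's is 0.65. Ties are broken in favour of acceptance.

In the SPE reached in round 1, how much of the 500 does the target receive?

363.5

Round 3 (the target proposes): rejection yields 0 for the acquirer; the target offers 0 and keeps 500.
Round 2 (the acquirer proposes): the target can get 500 next round, worth 0.65 × 500 = 325 now; the acquirer offers that and keeps 175.
Round 1 (the target proposes): the acquirer can get 175 next round, worth 0.78 × 175 = 136.5 now; the target offers that and keeps 363.5.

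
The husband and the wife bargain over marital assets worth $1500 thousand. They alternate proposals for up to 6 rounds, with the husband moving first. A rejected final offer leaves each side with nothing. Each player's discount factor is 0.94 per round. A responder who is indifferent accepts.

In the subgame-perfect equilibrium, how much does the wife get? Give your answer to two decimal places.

Round 6 (the wife proposes): rejection yields 0 for the husband; the wife offers 0 and keeps 1500.
Round 5 (the husband proposes): the wife can get 1500 next round, worth 0.94 × 1500 = 1410 now. The husband offers 1410 and keeps 1500 − 1410 = 90.
Round 4 (the wife proposes): the husband can get 90 next round, worth 0.94 × 90 = 84.6 now; the wife offers that and keeps 1415.4.
Round 3 (the husband proposes): the wife can get 1415.4 next round, worth 0.94 × 1415.4 = 1330.476 now. The husband offers 1330.476 and keeps 1500 − 1330.476 = 169.524.
Round 2 (the wife proposes): the husband can get 169.524 next round, worth 0.94 × 169.524 = 159.35256 now; the wife offers that and keeps 1340.64744.
Round 1 (the husband proposes): the wife can get 1340.64744 next round, worth 0.94 × 1340.64744 = 1260.2085936 now, so the husband offers 1260.2085936, keeping 239.7914064.

1260.21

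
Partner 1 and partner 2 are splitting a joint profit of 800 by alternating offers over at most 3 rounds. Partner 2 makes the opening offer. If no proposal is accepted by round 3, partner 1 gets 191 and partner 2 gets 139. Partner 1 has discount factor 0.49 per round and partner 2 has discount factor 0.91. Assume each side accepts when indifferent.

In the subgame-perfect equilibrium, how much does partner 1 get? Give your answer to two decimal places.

120.45

Round 3 (partner 2 proposes): partner 1 gets 191 if talks fail, so partner 2 offers 191 and keeps 609.
Round 2 (partner 1 proposes): partner 2 can get 609 next round, worth 0.91 × 609 = 554.19 now. Partner 1 offers 554.19 and keeps 800 − 554.19 = 245.81.
Round 1 (partner 2 proposes): partner 1 can get 245.81 next round, worth 0.49 × 245.81 = 120.4469 now, so partner 2 offers 120.4469, keeping 679.5531.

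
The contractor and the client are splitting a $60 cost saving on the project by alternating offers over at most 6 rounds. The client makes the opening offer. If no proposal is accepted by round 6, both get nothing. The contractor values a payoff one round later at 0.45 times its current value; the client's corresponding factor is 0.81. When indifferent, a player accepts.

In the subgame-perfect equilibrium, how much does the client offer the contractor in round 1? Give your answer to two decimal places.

10.59

By backward induction:
Round 6 (the contractor proposes): rejection yields 0 for the client; the contractor offers 0 and keeps 60.
Round 5 (the client proposes): the contractor can get 60 next round, worth 0.45 × 60 = 27 now, so the client offers 27, keeping 33.
Round 4 (the contractor proposes): the client can get 33 next round, worth 0.81 × 33 = 26.73 now, so the contractor offers 26.73, keeping 33.27.
Round 3 (the client proposes): the contractor can get 33.27 next round, worth 0.45 × 33.27 = 14.9715 now. The client offers 14.9715 and keeps 60 − 14.9715 = 45.0285.
Round 2 (the contractor proposes): the client can get 45.0285 next round, worth 0.81 × 45.0285 = 36.473085 now; the contractor offers that and keeps 23.526915.
Round 1 (the client proposes): the contractor can get 23.526915 next round, worth 0.45 × 23.526915 = 10.58711175 now, so the client offers 10.58711175, keeping 49.41288825.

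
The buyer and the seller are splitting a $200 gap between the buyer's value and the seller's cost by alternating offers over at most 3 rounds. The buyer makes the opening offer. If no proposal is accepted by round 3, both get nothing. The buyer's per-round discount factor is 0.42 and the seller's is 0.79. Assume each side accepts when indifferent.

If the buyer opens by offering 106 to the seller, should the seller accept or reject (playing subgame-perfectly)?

Round 3 (the buyer proposes): the seller will accept anything ≥ 0, so the buyer offers 0 and keeps 200.
Round 2 (the seller proposes): the buyer can get 200 next round, worth 0.42 × 200 = 84 now; the seller offers that and keeps 116.
So by rejecting in round 1, the seller gets 116 next round, worth 0.79 × 116 = 91.64 now.
Offer 106 ≥ 91.64, so the seller accepts.

Accept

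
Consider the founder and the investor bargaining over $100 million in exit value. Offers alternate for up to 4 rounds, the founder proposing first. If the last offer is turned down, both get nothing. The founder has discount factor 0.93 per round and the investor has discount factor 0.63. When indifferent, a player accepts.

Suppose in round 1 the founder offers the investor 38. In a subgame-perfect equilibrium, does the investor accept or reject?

Reject

Round 4 (the investor proposes): the founder will accept anything ≥ 0, so the investor offers 0 and keeps 100.
Round 3 (the founder proposes): the investor can get 100 next round, worth 0.63 × 100 = 63 now, so the founder offers 63, keeping 37.
Round 2 (the investor proposes): the founder can get 37 next round, worth 0.93 × 37 = 34.41 now, so the investor offers 34.41, keeping 65.59.
So by rejecting in round 1, the investor gets 65.59 next round, worth 0.63 × 65.59 = 41.3217 now.
Offer 38 < 41.3217, so the investor rejects.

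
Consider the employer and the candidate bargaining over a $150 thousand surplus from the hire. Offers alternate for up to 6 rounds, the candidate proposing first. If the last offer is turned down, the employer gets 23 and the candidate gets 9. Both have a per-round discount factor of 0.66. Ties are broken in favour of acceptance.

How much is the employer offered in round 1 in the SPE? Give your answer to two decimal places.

Solve by backward induction from round 6.
Round 6 (the employer proposes): the candidate gets 9 if talks fail, so the employer offers 9 and keeps 141.
Round 5 (the candidate proposes): the employer can get 141 next round, worth 0.66 × 141 = 93.06 now; the candidate offers that and keeps 56.94.
Round 4 (the employer proposes): the candidate can get 56.94 next round, worth 0.66 × 56.94 = 37.5804 now. The employer offers 37.5804 and keeps 150 − 37.5804 = 112.4196.
Round 3 (the candidate proposes): the employer can get 112.4196 next round, worth 0.66 × 112.4196 = 74.196936 now; the candidate offers that and keeps 75.803064.
Round 2 (the employer proposes): the candidate can get 75.803064 next round, worth 0.66 × 75.803064 = 50.03002224 now. The employer offers 50.03002224 and keeps 150 − 50.03002224 = 99.96997776.
Round 1 (the candidate proposes): the employer can get 99.96997776 next round, worth 0.66 × 99.96997776 = 65.9801853216 now, so the candidate offers 65.9801853216, keeping 84.0198146784.

65.98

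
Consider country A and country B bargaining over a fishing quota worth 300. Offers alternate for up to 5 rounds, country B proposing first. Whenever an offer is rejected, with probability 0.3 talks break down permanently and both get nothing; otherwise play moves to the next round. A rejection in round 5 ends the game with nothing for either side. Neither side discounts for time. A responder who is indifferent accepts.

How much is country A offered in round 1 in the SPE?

93.87

Round 5 (country B proposes): country A will accept anything ≥ 0, so country B offers 0 and keeps 300.
Round 4 (country A proposes): rejecting gives country B an expected 0.7 × 300 = 210. Country A offers 210 and keeps 300 − 210 = 90.
Round 3 (country B proposes): rejecting gives country A an expected 0.7 × 90 = 63; country B offers that and keeps 237.
Round 2 (country A proposes): rejecting gives country B an expected 0.7 × 237 = 165.9; country A offers that and keeps 134.1.
Round 1 (country B proposes): rejecting gives country A an expected 0.7 × 134.1 = 93.87. Country B offers 93.87 and keeps 300 − 93.87 = 206.13.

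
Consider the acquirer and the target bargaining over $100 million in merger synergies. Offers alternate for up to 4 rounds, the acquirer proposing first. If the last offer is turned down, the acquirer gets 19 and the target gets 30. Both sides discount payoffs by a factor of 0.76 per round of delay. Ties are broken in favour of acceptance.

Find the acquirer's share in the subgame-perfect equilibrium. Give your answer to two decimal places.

46.20

Round 4 (the target proposes): the acquirer gets 19 if talks fail, so the target offers 19 and keeps 81.
Round 3 (the acquirer proposes): the target can get 81 next round, worth 0.76 × 81 = 61.56 now, so the acquirer offers 61.56, keeping 38.44.
Round 2 (the target proposes): the acquirer can get 38.44 next round, worth 0.76 × 38.44 = 29.2144 now, so the target offers 29.2144, keeping 70.7856.
Round 1 (the acquirer proposes): the target can get 70.7856 next round, worth 0.76 × 70.7856 = 53.797056 now, so the acquirer offers 53.797056, keeping 46.202944.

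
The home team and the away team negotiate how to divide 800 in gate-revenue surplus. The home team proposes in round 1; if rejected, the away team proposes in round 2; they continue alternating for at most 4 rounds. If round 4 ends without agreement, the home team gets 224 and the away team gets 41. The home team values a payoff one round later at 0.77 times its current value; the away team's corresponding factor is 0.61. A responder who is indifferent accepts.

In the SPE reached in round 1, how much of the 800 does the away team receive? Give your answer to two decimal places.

277.27

By backward induction:
Round 4 (the away team proposes): the home team gets 224 if talks fail, so the away team offers 224 and keeps 576.
Round 3 (the home team proposes): the away team can get 576 next round, worth 0.61 × 576 = 351.36 now; the home team offers that and keeps 448.64.
Round 2 (the away team proposes): the home team can get 448.64 next round, worth 0.77 × 448.64 = 345.4528 now, so the away team offers 345.4528, keeping 454.5472.
Round 1 (the home team proposes): the away team can get 454.5472 next round, worth 0.61 × 454.5472 = 277.273792 now. The home team offers 277.273792 and keeps 800 − 277.273792 = 522.726208.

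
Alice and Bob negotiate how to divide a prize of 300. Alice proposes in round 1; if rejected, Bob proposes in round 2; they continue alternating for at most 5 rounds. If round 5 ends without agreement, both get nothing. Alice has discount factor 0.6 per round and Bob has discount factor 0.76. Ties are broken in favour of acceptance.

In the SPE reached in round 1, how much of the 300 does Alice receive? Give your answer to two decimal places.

Round 5 (Alice proposes): rejection yields 0 for Bob; Alice offers 0 and keeps 300.
Round 4 (Bob proposes): Alice can get 300 next round, worth 0.6 × 300 = 180 now; Bob offers that and keeps 120.
Round 3 (Alice proposes): Bob can get 120 next round, worth 0.76 × 120 = 91.2 now; Alice offers that and keeps 208.8.
Round 2 (Bob proposes): Alice can get 208.8 next round, worth 0.6 × 208.8 = 125.28 now, so Bob offers 125.28, keeping 174.72.
Round 1 (Alice proposes): Bob can get 174.72 next round, worth 0.76 × 174.72 = 132.7872 now, so Alice offers 132.7872, keeping 167.2128.

167.21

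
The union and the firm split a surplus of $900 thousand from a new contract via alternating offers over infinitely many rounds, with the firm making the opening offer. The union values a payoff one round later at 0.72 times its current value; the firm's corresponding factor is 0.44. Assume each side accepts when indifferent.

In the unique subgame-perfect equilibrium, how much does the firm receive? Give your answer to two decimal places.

When the firm proposes, the union accepts any offer worth at least 0.72 times what the union would get by proposing next round; and vice versa.
This gives x = 900 − 0.72y and y = 900 − 0.44x, where x and y are each side's share when it proposes.
Hence (1 − 0.72·0.44)x = 900(1 − 0.72), i.e. 0.6832·x = 252.
x ≈ 368.8525; the union's share is 900 − x ≈ 531.1475.

368.85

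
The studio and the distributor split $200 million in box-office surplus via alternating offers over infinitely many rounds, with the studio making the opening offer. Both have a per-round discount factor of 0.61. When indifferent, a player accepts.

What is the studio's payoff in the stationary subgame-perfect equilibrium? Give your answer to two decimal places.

When the studio proposes, the distributor accepts any offer worth at least 0.61 times what the distributor would get by proposing next round; and vice versa.
This gives x = 200 − 0.61y and y = 200 − 0.61x, where x and y are each side's share when it proposes.
Hence (1 − 0.61·0.61)x = 200(1 − 0.61), i.e. 0.6279·x = 78.
x ≈ 124.2236; the distributor's share is 200 − x ≈ 75.7764.

124.22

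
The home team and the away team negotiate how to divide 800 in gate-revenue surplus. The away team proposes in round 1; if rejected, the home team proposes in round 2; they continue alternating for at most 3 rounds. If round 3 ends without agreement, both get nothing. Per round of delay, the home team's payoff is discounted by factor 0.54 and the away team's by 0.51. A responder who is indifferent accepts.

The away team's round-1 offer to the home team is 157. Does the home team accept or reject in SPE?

Round 3 (the away team proposes): rejection yields 0 for the home team; the away team offers 0 and keeps 800.
Round 2 (the home team proposes): the away team can get 800 next round, worth 0.51 × 800 = 408 now; the home team offers that and keeps 392.
So by rejecting in round 1, the home team gets 392 next round, worth 0.54 × 392 = 211.68 now.
Offer 157 < 211.68, so the home team rejects.

Reject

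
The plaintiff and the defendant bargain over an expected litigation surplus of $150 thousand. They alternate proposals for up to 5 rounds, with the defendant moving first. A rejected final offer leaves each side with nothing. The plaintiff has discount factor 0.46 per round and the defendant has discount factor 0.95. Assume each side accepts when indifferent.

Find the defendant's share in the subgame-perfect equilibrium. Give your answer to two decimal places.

Round 5 (the defendant proposes): the plaintiff will accept anything ≥ 0, so the defendant offers 0 and keeps 150.
Round 4 (the plaintiff proposes): the defendant can get 150 next round, worth 0.95 × 150 = 142.5 now, so the plaintiff offers 142.5, keeping 7.5.
Round 3 (the defendant proposes): the plaintiff can get 7.5 next round, worth 0.46 × 7.5 = 3.45 now; the defendant offers that and keeps 146.55.
Round 2 (the plaintiff proposes): the defendant can get 146.55 next round, worth 0.95 × 146.55 = 139.2225 now. The plaintiff offers 139.2225 and keeps 150 − 139.2225 = 10.7775.
Round 1 (the defendant proposes): the plaintiff can get 10.7775 next round, worth 0.46 × 10.7775 = 4.95765 now. The defendant offers 4.95765 and keeps 150 − 4.95765 = 145.04235.

145.04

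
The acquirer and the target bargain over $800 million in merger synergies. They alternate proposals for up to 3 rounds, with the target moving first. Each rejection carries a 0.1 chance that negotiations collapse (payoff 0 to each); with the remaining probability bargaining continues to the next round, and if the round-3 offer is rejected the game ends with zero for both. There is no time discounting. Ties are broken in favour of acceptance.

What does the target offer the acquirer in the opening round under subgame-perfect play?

72

Round 3 (the target proposes): the acquirer will accept anything ≥ 0, so the target offers 0 and keeps 800.
Round 2 (the acquirer proposes): rejecting gives the target an expected 0.9 × 800 = 720; the acquirer offers that and keeps 80.
Round 1 (the target proposes): rejecting gives the acquirer an expected 0.9 × 80 = 72. The target offers 72 and keeps 800 − 72 = 728.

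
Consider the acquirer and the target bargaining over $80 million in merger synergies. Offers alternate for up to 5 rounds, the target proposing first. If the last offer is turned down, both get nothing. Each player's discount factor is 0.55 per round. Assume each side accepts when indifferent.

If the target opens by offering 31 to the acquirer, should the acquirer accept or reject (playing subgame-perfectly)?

Work out the acquirer's continuation value if the offer is rejected.
Round 5 (the target proposes): the acquirer will accept anything ≥ 0, so the target offers 0 and keeps 80.
Round 4 (the acquirer proposes): the target can get 80 next round, worth 0.55 × 80 = 44 now, so the acquirer offers 44, keeping 36.
Round 3 (the target proposes): the acquirer can get 36 next round, worth 0.55 × 36 = 19.8 now. The target offers 19.8 and keeps 80 − 19.8 = 60.2.
Round 2 (the acquirer proposes): the target can get 60.2 next round, worth 0.55 × 60.2 = 33.11 now; the acquirer offers that and keeps 46.89.
So by rejecting in round 1, the acquirer gets 46.89 next round, worth 0.55 × 46.89 = 25.7895 now.
Offer 31 ≥ 25.7895, so the acquirer accepts.

Accept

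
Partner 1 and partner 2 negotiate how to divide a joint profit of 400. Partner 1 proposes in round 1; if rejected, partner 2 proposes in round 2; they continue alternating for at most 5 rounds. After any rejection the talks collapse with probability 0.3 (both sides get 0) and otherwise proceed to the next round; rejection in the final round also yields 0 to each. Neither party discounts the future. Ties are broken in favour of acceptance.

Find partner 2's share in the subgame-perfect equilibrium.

125.16

Round 5 (partner 1 proposes): rejection yields 0 for partner 2; partner 1 offers 0 and keeps 400.
Round 4 (partner 2 proposes): rejecting gives partner 1 an expected 0.7 × 400 = 280. Partner 2 offers 280 and keeps 400 − 280 = 120.
Round 3 (partner 1 proposes): rejecting gives partner 2 an expected 0.7 × 120 = 84. Partner 1 offers 84 and keeps 400 − 84 = 316.
Round 2 (partner 2 proposes): rejecting gives partner 1 an expected 0.7 × 316 = 221.2. Partner 2 offers 221.2 and keeps 400 − 221.2 = 178.8.
Round 1 (partner 1 proposes): rejecting gives partner 2 an expected 0.7 × 178.8 = 125.16. Partner 1 offers 125.16 and keeps 400 − 125.16 = 274.84.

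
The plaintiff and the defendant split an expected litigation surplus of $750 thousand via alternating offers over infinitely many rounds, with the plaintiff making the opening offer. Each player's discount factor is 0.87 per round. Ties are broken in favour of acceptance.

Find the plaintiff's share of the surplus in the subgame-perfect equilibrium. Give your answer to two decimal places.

401.07

When the plaintiff proposes, the defendant accepts any offer worth at least 0.87 times what the defendant would get by proposing next round; and vice versa.
This gives x = 750 − 0.87y and y = 750 − 0.87x, where x and y are each side's share when it proposes.
Hence (1 − 0.87·0.87)x = 750(1 − 0.87), i.e. 0.2431·x = 97.5.
x ≈ 401.0695; the defendant's share is 750 − x ≈ 348.9305.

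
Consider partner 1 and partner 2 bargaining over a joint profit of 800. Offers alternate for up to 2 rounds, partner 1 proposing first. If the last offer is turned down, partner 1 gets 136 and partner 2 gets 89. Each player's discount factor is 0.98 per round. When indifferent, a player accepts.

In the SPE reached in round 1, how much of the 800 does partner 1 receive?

Round 2 (partner 2 proposes): partner 1 gets 136 if talks fail, so partner 2 offers 136 and keeps 664.
Round 1 (partner 1 proposes): partner 2 can get 664 next round, worth 0.98 × 664 = 650.72 now; partner 1 offers that and keeps 149.28.

149.28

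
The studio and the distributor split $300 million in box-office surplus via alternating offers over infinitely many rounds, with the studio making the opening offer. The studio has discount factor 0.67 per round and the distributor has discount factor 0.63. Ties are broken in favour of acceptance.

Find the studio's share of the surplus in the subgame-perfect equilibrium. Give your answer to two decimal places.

192.07

Let x be the studio's share when the studio proposes and y be the distributor's share when the distributor proposes.
The distributor accepts iff offered ≥ 0.63·y, so x = 300 − 0.63y. Symmetrically y = 300 − 0.67x.
Substituting: x = 300 − 0.63(300 − 0.67x), giving x(1 − 0.67·0.63) = 300(1 − 0.63).
So x = 300 × 0.37 / 0.5779 ≈ 192.0748, and the distributor receives 300 − x ≈ 107.9252.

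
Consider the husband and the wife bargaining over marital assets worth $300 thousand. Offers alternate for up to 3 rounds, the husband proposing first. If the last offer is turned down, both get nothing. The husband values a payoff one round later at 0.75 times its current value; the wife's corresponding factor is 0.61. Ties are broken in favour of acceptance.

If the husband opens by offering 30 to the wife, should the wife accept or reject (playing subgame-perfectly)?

Work out the wife's continuation value if the offer is rejected.
Round 3 (the husband proposes): rejection yields 0 for the wife; the husband offers 0 and keeps 300.
Round 2 (the wife proposes): the husband can get 300 next round, worth 0.75 × 300 = 225 now; the wife offers that and keeps 75.
So by rejecting in round 1, the wife gets 75 next round, worth 0.61 × 75 = 45.75 now.
Offer 30 < 45.75, so the wife rejects.

Reject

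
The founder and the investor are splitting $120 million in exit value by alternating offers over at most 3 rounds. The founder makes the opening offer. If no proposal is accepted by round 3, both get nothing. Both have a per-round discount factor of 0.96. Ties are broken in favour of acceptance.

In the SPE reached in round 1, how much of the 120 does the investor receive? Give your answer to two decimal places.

4.61

Round 3 (the founder proposes): rejection yields 0 for the investor; the founder offers 0 and keeps 120.
Round 2 (the investor proposes): the founder can get 120 next round, worth 0.96 × 120 = 115.2 now, so the investor offers 115.2, keeping 4.8.
Round 1 (the founder proposes): the investor can get 4.8 next round, worth 0.96 × 4.8 = 4.608 now; the founder offers that and keeps 115.392.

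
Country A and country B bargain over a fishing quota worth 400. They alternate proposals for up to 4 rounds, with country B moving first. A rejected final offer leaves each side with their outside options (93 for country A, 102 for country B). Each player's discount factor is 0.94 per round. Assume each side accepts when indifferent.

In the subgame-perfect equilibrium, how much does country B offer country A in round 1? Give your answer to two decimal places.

270.07

Round 4 (country A proposes): country B gets 102 if talks fail, so country A offers 102 and keeps 298.
Round 3 (country B proposes): country A can get 298 next round, worth 0.94 × 298 = 280.12 now. Country B offers 280.12 and keeps 400 − 280.12 = 119.88.
Round 2 (country A proposes): country B can get 119.88 next round, worth 0.94 × 119.88 = 112.6872 now. Country A offers 112.6872 and keeps 400 − 112.6872 = 287.3128.
Round 1 (country B proposes): country A can get 287.3128 next round, worth 0.94 × 287.3128 = 270.074032 now, so country B offers 270.074032, keeping 129.925968.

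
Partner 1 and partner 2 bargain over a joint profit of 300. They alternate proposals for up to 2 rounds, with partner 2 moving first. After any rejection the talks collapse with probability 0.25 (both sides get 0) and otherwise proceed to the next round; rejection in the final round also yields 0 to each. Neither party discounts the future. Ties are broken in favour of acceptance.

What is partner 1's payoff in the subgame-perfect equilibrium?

225

Round 2 (partner 1 proposes): rejection yields 0 for partner 2; partner 1 offers 0 and keeps 300.
Round 1 (partner 2 proposes): rejecting gives partner 1 an expected 0.75 × 300 = 225. Partner 2 offers 225 and keeps 300 − 225 = 75.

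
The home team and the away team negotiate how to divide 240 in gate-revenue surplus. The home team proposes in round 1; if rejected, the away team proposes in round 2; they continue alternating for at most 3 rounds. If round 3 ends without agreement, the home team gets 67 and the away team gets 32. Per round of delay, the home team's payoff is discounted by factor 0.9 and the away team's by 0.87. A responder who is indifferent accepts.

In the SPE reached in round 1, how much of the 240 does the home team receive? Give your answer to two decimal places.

194.06

Solve by backward induction from round 3.
Round 3 (the home team proposes): the away team gets 32 if talks fail, so the home team offers 32 and keeps 208.
Round 2 (the away team proposes): the home team can get 208 next round, worth 0.9 × 208 = 187.2 now, so the away team offers 187.2, keeping 52.8.
Round 1 (the home team proposes): the away team can get 52.8 next round, worth 0.87 × 52.8 = 45.936 now; the home team offers that and keeps 194.064.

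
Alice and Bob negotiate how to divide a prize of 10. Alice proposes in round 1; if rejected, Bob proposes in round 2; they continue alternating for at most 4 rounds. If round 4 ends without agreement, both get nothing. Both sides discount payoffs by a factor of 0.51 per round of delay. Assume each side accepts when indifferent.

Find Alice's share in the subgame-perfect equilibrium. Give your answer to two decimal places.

Round 4 (Bob proposes): rejection yields 0 for Alice; Bob offers 0 and keeps 10.
Round 3 (Alice proposes): Bob can get 10 next round, worth 0.51 × 10 = 5.1 now. Alice offers 5.1 and keeps 10 − 5.1 = 4.9.
Round 2 (Bob proposes): Alice can get 4.9 next round, worth 0.51 × 4.9 = 2.499 now, so Bob offers 2.499, keeping 7.501.
Round 1 (Alice proposes): Bob can get 7.501 next round, worth 0.51 × 7.501 = 3.82551 now, so Alice offers 3.82551, keeping 6.17449.

6.17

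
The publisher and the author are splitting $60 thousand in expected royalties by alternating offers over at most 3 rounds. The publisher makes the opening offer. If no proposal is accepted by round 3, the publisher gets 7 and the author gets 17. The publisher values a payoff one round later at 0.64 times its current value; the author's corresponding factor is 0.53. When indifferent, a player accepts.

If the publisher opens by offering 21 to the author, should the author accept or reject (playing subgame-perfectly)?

Accept

Round 3 (the publisher proposes): the author gets 17 if talks fail, so the publisher offers 17 and keeps 43.
Round 2 (the author proposes): the publisher can get 43 next round, worth 0.64 × 43 = 27.52 now, so the author offers 27.52, keeping 32.48.
So by rejecting in round 1, the author gets 32.48 next round, worth 0.53 × 32.48 = 17.2144 now.
Offer 21 ≥ 17.2144, so the author accepts.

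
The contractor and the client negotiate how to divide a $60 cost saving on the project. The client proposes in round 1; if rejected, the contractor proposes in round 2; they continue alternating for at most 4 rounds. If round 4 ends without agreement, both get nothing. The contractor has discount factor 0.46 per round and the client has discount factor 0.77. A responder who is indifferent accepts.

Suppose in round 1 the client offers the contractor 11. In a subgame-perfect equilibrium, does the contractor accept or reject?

Work out the contractor's continuation value if the offer is rejected.
Round 4 (the contractor proposes): the client will accept anything ≥ 0, so the contractor offers 0 and keeps 60.
Round 3 (the client proposes): the contractor can get 60 next round, worth 0.46 × 60 = 27.6 now, so the client offers 27.6, keeping 32.4.
Round 2 (the contractor proposes): the client can get 32.4 next round, worth 0.77 × 32.4 = 24.948 now. The contractor offers 24.948 and keeps 60 − 24.948 = 35.052.
So by rejecting in round 1, the contractor gets 35.052 next round, worth 0.46 × 35.052 = 16.12392 now.
Offer 11 < 16.12392, so the contractor rejects.

Reject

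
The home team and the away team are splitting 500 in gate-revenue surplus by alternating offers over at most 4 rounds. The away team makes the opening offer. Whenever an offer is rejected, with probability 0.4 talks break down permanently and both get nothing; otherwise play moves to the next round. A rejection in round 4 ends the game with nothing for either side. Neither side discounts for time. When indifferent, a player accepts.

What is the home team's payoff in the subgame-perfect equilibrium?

228

Round 4 (the home team proposes): rejection yields 0 for the away team; the home team offers 0 and keeps 500.
Round 3 (the away team proposes): rejecting gives the home team an expected 0.6 × 500 = 300. The away team offers 300 and keeps 500 − 300 = 200.
Round 2 (the home team proposes): rejecting gives the away team an expected 0.6 × 200 = 120, so the home team offers 120, keeping 380.
Round 1 (the away team proposes): rejecting gives the home team an expected 0.6 × 380 = 228. The away team offers 228 and keeps 500 − 228 = 272.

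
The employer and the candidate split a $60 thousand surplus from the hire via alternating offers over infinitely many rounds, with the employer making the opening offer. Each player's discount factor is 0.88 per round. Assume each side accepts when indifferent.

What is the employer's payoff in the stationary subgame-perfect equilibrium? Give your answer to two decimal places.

31.91

In a stationary SPE each proposer offers the other exactly their discounted continuation value.
If the employer keeps x when proposing and the candidate keeps y when proposing, then x = 60 − 0.88y and y = 60 − 0.88x.
Solving: x = 60(1 − 0.88) / (1 − 0.88·0.88) = 7.2 / 0.2256 ≈ 31.9149.
The candidate gets 60 − 31.9149 ≈ 28.0851.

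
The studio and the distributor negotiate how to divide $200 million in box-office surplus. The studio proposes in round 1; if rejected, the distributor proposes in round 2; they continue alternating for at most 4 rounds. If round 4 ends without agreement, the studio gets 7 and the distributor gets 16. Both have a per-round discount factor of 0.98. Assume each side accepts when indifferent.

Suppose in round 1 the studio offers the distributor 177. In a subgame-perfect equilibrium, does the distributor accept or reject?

Round 4 (the distributor proposes): the studio gets 7 if talks fail, so the distributor offers 7 and keeps 193.
Round 3 (the studio proposes): the distributor can get 193 next round, worth 0.98 × 193 = 189.14 now, so the studio offers 189.14, keeping 10.86.
Round 2 (the distributor proposes): the studio can get 10.86 next round, worth 0.98 × 10.86 = 10.6428 now; the distributor offers that and keeps 189.3572.
So by rejecting in round 1, the distributor gets 189.3572 next round, worth 0.98 × 189.3572 = 185.570056 now.
Offer 177 < 185.570056, so the distributor rejects.

Reject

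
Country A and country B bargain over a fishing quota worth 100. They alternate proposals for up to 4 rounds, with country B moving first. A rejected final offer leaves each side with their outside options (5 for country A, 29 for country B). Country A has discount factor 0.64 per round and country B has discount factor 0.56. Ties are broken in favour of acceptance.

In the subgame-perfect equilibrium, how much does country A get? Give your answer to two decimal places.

44.45

Solve by backward induction from round 4.
Round 4 (country A proposes): country B gets 29 if talks fail, so country A offers 29 and keeps 71.
Round 3 (country B proposes): country A can get 71 next round, worth 0.64 × 71 = 45.44 now; country B offers that and keeps 54.56.
Round 2 (country A proposes): country B can get 54.56 next round, worth 0.56 × 54.56 = 30.5536 now. Country A offers 30.5536 and keeps 100 − 30.5536 = 69.4464.
Round 1 (country B proposes): country A can get 69.4464 next round, worth 0.64 × 69.4464 = 44.445696 now. Country B offers 44.445696 and keeps 100 − 44.445696 = 55.554304.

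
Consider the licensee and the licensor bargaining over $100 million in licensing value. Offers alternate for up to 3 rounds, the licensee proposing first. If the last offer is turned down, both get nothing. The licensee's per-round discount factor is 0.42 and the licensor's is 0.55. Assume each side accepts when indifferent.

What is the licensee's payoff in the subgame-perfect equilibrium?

Round 3 (the licensee proposes): the licensor will accept anything ≥ 0, so the licensee offers 0 and keeps 100.
Round 2 (the licensor proposes): the licensee can get 100 next round, worth 0.42 × 100 = 42 now, so the licensor offers 42, keeping 58.
Round 1 (the licensee proposes): the licensor can get 58 next round, worth 0.55 × 58 = 31.9 now. The licensee offers 31.9 and keeps 100 − 31.9 = 68.1.

68.1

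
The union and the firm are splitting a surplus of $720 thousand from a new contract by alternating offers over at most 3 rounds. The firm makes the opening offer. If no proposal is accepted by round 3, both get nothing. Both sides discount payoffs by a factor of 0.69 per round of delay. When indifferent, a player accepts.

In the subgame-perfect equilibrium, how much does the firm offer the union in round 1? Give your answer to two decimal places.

154.01

Round 3 (the firm proposes): rejection yields 0 for the union; the firm offers 0 and keeps 720.
Round 2 (the union proposes): the firm can get 720 next round, worth 0.69 × 720 = 496.8 now. The union offers 496.8 and keeps 720 − 496.8 = 223.2.
Round 1 (the firm proposes): the union can get 223.2 next round, worth 0.69 × 223.2 = 154.008 now. The firm offers 154.008 and keeps 720 − 154.008 = 565.992.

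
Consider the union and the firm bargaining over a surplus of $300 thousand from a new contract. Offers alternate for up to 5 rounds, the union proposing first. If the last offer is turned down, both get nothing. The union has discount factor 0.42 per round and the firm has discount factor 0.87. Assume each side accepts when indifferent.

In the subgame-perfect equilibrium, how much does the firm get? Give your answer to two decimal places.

By backward induction:
Round 5 (the union proposes): the firm will accept anything ≥ 0, so the union offers 0 and keeps 300.
Round 4 (the firm proposes): the union can get 300 next round, worth 0.42 × 300 = 126 now; the firm offers that and keeps 174.
Round 3 (the union proposes): the firm can get 174 next round, worth 0.87 × 174 = 151.38 now. The union offers 151.38 and keeps 300 − 151.38 = 148.62.
Round 2 (the firm proposes): the union can get 148.62 next round, worth 0.42 × 148.62 = 62.4204 now. The firm offers 62.4204 and keeps 300 − 62.4204 = 237.5796.
Round 1 (the union proposes): the firm can get 237.5796 next round, worth 0.87 × 237.5796 = 206.694252 now; the union offers that and keeps 93.305748.

206.69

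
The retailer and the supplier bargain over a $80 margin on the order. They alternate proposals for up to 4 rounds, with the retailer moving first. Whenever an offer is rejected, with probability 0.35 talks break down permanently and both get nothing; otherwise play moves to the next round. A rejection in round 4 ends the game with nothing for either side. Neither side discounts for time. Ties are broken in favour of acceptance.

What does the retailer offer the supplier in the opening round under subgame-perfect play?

By backward induction:
Round 4 (the supplier proposes): rejection yields 0 for the retailer; the supplier offers 0 and keeps 80.
Round 3 (the retailer proposes): rejecting gives the supplier an expected 0.65 × 80 = 52; the retailer offers that and keeps 28.
Round 2 (the supplier proposes): rejecting gives the retailer an expected 0.65 × 28 = 18.2; the supplier offers that and keeps 61.8.
Round 1 (the retailer proposes): rejecting gives the supplier an expected 0.65 × 61.8 = 40.17. The retailer offers 40.17 and keeps 80 − 40.17 = 39.83.

40.17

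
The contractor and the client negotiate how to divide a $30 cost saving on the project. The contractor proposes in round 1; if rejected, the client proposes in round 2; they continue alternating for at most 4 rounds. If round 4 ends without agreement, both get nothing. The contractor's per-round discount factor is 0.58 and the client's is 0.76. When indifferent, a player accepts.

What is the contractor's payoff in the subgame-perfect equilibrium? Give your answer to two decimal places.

10.37

Round 4 (the client proposes): rejection yields 0 for the contractor; the client offers 0 and keeps 30.
Round 3 (the contractor proposes): the client can get 30 next round, worth 0.76 × 30 = 22.8 now, so the contractor offers 22.8, keeping 7.2.
Round 2 (the client proposes): the contractor can get 7.2 next round, worth 0.58 × 7.2 = 4.176 now; the client offers that and keeps 25.824.
Round 1 (the contractor proposes): the client can get 25.824 next round, worth 0.76 × 25.824 = 19.62624 now. The contractor offers 19.62624 and keeps 30 − 19.62624 = 10.37376.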